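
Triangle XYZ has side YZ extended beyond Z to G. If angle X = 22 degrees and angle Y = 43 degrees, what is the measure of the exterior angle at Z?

Exterior angle = 22 + 43 = 65 degrees (exterior angle theorem).

65 degrees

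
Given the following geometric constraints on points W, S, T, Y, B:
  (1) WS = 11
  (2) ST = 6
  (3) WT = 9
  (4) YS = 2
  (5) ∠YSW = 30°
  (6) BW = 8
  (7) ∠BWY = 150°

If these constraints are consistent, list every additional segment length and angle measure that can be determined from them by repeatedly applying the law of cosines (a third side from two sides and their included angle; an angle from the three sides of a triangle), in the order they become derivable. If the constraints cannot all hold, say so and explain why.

The constraints are consistent. Derivable facts, in order:
After 1 step:
- WY ≈ 9.32
- ∠STW = 92.12°
- ∠SWT = 33.03°
- ∠TSW = 54.85°
After 2 steps:
- YB ≈ 16.74
- ∠SWY = 6.16°
- ∠SYW = 143.84°
After 3 steps:
- ∠BYW = 13.83°
- ∠WBY = 16.17°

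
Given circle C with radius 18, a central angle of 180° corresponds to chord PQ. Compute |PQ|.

Chord = 2(18) sin(90°) = 36

36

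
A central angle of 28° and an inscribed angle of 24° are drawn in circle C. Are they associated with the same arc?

By the inscribed angle theorem, the inscribed angle for a central angle of 28° should be 28° / 2 = 14°.
The given inscribed angle is 24°, which does not equal 14°.
Therefore, no, they do not correspond to the same arc.

No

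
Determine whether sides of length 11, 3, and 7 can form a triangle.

Check the triangle inequality: 3 + 7 = 10 ≤ 11.
Since the sum of two sides does not exceed the third, no triangle can be formed.

No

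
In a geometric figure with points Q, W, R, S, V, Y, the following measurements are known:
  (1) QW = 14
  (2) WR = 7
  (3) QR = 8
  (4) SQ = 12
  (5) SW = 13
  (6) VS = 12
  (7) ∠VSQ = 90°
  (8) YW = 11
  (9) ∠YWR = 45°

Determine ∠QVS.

Step 1: By the law of cosines on triangle VSQ: VQ² = 12² + 12² − 2·12·12·cos(90°) = 288, so VQ = 12·√2.
Step 2: By the inverse law of cosines on triangle QVS: cos(∠QVS) = ((12·√2)² + 12² − 12²) / (2·12·√2·12) = 288/407.29 = 0.7071, so ∠QVS = 45°.

Therefore, the measure of angle ∠QVS = 45°.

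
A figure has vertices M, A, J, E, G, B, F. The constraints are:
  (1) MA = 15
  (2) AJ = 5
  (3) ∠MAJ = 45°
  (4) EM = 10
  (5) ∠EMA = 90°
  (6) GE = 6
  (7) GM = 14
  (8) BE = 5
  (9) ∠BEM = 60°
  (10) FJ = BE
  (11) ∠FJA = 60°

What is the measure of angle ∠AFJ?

From the given relations: FJ = BE = 5.
Step 1: By the law of cosines on triangle FJA: FA² = 5² + 5² − 2·5·5·cos(60°) = 25, so FA = 5.
Step 2: By the inverse law of cosines on triangle AFJ: cos(∠AFJ) = (5² + 5² − 5²) / (2·5·5) = 25/50 = 0.5, so ∠AFJ = 60°.

Therefore, the measure of angle ∠AFJ = 60°.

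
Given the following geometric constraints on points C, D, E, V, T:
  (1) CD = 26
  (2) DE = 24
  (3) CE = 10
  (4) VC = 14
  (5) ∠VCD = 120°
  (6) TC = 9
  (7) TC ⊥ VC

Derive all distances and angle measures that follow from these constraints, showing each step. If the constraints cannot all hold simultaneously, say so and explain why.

The constraints are consistent.

Step 1: From DC = 26, CV = 14, and ∠DCV = 120°, by the law of cosines:
  DV² = DC² + CV² - 2·DC·CV·cos(120°) = 676 + 196 + 364 = 1236
  DV ≈ 35.16

Step 2: From VC = 14, CT = 9, and ∠VCT = 90°, by the law of cosines:
  VT² = VC² + CT² - 2·VC·CT·cos(90°) = 196 + 81 - 0 = 277
  VT ≈ 16.64

Step 3: From CD = 26, CE = 10, DE = 24, by the inverse law of cosines:
  cos(∠DCE) = (CD² + CE² - DE²) / (2·CD·CE)
  ∠DCE = 67.38°

Step 4: From DC = 26, DE = 24, CE = 10, by the inverse law of cosines:
  cos(∠CDE) = (DC² + DE² - CE²) / (2·DC·DE)
  ∠CDE = 22.62°

Step 5: From EC = 10, ED = 24, CD = 26, by the inverse law of cosines:
  cos(∠CED) = (EC² + ED² - CD²) / (2·EC·ED)
  ∠CED = 90°

Step 6: From DC = 26, DV = 35.16, CV = 14, by the inverse law of cosines:
  cos(∠CDV) = (DC² + DV² - CV²) / (2·DC·DV)
  ∠CDV = 20.17°

Step 7: From VC = 14, VD = 35.16, CD = 26, by the inverse law of cosines:
  cos(∠CVD) = (VC² + VD² - CD²) / (2·VC·VD)
  ∠CVD = 39.83°

Step 8: From VC = 14, VT = 16.64, CT = 9, by the inverse law of cosines:
  cos(∠CVT) = (VC² + VT² - CT²) / (2·VC·VT)
  ∠CVT = 32.74°

Step 9: From TC = 9, TV = 16.64, CV = 14, by the inverse law of cosines:
  cos(∠CTV) = (TC² + TV² - CV²) / (2·TC·TV)
  ∠CTV = 57.26°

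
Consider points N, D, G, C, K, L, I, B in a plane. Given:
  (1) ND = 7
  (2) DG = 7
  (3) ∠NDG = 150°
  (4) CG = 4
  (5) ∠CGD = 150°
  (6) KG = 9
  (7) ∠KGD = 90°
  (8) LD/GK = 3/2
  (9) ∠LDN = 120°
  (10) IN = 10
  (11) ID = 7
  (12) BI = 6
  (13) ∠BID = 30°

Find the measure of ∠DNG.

Step 1: By the law of cosines on triangle NDG: NG² = 7² + 7² − 2·7·7·cos(150°) = 182.87, so NG ≈ 13.52.
Step 2: By the inverse law of cosines on triangle DNG: cos(∠DNG) = (7² + 13.52² − 7²) / (2·7·13.52) = 182.87/189.32 = 0.9659, so ∠DNG = 15°.

Therefore, the measure of angle ∠DNG = 15°.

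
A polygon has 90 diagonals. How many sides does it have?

Using d = n(n - 3)/2, we solve 90 = n(n - 3)/2.
So n(n - 3) = 180.
Testing n = 15: 15 * 12 = 180 = 180. Correct.
The polygon has 15 sides.

15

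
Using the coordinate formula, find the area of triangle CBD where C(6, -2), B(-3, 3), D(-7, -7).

Shoelace: Area = (1/2)|6(3--7) + -3(-7--2) + -7(-2-3)| = (1/2)(110) = 55

55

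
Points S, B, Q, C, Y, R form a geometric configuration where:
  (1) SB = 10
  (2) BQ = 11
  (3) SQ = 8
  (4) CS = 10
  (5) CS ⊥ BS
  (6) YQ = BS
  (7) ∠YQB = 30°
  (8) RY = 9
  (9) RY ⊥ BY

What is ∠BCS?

Step 1: By the law of cosines on triangle CSB: CB² = 10² + 10² − 2·10·10·cos(90°) = 200, so CB = 10·√2.
Step 2: By the inverse law of cosines on triangle BCS: cos(∠BCS) = ((10·√2)² + 10² − 10²) / (2·10·√2·10) = 200/282.84 = 0.7071, so ∠BCS = 45°.

Therefore, the measure of angle ∠BCS = 45°.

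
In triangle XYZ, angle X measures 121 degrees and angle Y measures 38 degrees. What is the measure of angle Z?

By the triangle angle sum property, the three interior angles of any triangle add up to 180°.
We know angle X = 121° and angle Y = 38°, so their sum is 159°.
Therefore angle Z = 180° - 159° = 21°.

21 degrees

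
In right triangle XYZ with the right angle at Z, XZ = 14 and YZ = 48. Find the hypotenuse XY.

By the Pythagorean theorem: XY^2 = XZ^2 + YZ^2
XY^2 = 14^2 + 48^2 = 196 + 2304 = 2500
XY = sqrt(2500) = 50

50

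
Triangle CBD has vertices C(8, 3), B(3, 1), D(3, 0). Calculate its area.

Using the Shoelace formula for a triangle:
Area = (1/2)|x0(y1 - y2) + x1(y2 - y0) + x2(y0 - y1)|
Area = (1/2)|8(1 - 0) + 3(0 - 3) + 3(3 - 1)|
Area = (1/2)|8 + -9 + 6|
Area = (1/2)|5|
Area = (1/2)(5)
Area = 5/2

5/2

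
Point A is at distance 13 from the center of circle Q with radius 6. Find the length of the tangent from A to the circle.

Let T be the point of tangency. Then QT ⊥ AT (radius ⊥ tangent).
In right triangle QTA: QA² = QT² + AT²
13² = 6² + AT²
AT² = 133, AT = sqrt(133)

sqrt(133)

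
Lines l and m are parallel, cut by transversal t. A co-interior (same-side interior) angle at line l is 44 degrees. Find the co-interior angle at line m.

Co-interior angles (same-side interior) formed by parallel lines and a transversal are supplementary (sum to 180 degrees).
The given angle is 44 degrees.
The co-interior angle = 180 - 44 = 136 degrees.

136 degrees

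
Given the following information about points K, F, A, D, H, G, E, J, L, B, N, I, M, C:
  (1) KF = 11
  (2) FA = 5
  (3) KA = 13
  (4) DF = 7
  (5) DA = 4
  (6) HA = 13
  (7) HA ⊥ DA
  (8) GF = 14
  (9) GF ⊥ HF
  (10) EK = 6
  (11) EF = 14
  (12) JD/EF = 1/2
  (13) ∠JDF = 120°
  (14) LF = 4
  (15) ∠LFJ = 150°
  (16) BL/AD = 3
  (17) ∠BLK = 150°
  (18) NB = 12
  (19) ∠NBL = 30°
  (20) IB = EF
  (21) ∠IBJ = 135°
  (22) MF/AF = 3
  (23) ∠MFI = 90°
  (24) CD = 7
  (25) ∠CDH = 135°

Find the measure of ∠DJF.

From the given relations: JD = 1/2·EF = 1/2·14 = 7.
Step 1: By the law of cosines on triangle JDF: JF² = 7² + 7² − 2·7·7·cos(120°) = 147, so JF = 7·√3.
Step 2: By the inverse law of cosines on triangle DJF: cos(∠DJF) = (7² + (7·√3)² − 7²) / (2·7·7·√3) = 147/169.74 = 0.866, so ∠DJF = 30°.

Therefore, the measure of angle ∠DJF = 30°.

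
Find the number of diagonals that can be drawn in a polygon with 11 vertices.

The number of diagonals in an n-gon is n(n - 3)/2.
For n = 11: 11(11 - 3)/2 = 11 × 8 / 2 = 44.

44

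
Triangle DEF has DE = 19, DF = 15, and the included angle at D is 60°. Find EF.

When two sides and the included angle are known, the law of cosines gives the third side.
c^2 = a^2 + b^2 - 2ab cos(C) generalizes the Pythagorean theorem to non-right triangles.
Here: EF^2 = 361 + 225 - 570*(1/2) = 301
EF = sqrt(301)

sqrt(301)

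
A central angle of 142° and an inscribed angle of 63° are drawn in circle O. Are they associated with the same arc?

By the inscribed angle theorem, the inscribed angle for a central angle of 142° should be 142° / 2 = 71°.
The given inscribed angle is 63°, which does not equal 71°.
Therefore, no, they do not correspond to the same arc.

No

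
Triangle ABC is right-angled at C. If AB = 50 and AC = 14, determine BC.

BC = sqrt(50^2 - 14^2) = sqrt(2304) = 48

48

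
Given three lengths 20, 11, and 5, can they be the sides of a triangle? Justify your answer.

Check the triangle inequality: 11 + 5 = 16 ≤ 20.
Since the sum of two sides does not exceed the third, no triangle can be formed.

No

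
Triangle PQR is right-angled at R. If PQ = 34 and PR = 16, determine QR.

Rearranging the Pythagorean theorem to solve for the unknown leg:
leg^2 = hypotenuse^2 - known_leg^2 = 1156 - 256 = 900
leg = sqrt(900) = 30.

30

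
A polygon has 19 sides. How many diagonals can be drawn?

Each of the 19 vertices connects to 16 non-adjacent vertices via diagonals.
Total connections = 19 × 16 = 304, but each diagonal is counted twice.
Number of diagonals = 304 / 2 = 152.

152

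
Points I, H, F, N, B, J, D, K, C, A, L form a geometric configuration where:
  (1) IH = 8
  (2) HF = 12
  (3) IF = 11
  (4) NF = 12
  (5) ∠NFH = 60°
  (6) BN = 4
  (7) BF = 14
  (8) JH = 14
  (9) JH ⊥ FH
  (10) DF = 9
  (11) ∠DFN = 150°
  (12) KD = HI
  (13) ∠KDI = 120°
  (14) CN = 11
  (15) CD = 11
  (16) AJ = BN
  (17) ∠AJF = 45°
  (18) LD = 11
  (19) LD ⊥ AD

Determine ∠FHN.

Step 1: By the law of cosines on triangle HFN: HN² = 12² + 12² − 2·12·12·cos(60°) = 144, so HN = 12.
Step 2: By the inverse law of cosines on triangle FHN: cos(∠FHN) = (12² + 12² − 12²) / (2·12·12) = 144/288 = 0.5, so ∠FHN = 60°.

Therefore, the measure of angle ∠FHN = 60°.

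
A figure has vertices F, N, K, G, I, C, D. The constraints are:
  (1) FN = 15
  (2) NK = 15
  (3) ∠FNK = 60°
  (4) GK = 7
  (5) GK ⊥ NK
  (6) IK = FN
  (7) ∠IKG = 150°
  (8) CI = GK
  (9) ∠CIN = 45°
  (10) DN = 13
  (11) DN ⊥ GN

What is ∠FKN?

Step 1: By the law of cosines on triangle KNF: KF² = 15² + 15² − 2·15·15·cos(60°) = 225, so KF = 15.
Step 2: By the inverse law of cosines on triangle FKN: cos(∠FKN) = (15² + 15² − 15²) / (2·15·15) = 225/450 = 0.5, so ∠FKN = 60°.

Therefore, the measure of angle ∠FKN = 60°.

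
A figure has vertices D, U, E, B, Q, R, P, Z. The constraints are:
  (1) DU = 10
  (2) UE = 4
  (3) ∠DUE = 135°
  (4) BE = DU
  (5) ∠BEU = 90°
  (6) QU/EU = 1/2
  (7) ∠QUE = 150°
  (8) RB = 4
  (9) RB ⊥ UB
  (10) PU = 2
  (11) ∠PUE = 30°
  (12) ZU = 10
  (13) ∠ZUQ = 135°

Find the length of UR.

From the given relations: BE = DU = 10.
Step 1: By the law of cosines on triangle UEB: UB² = 4² + 10² − 2·4·10·cos(90°) = 116, so UB = 2·√29.
Step 2: By the law of cosines on triangle UBR: UR² = (2·√29)² + 4² − 2·2·√29·4·cos(90°) = 132, so UR = 2·√33.

Therefore, the length of UR = 2·√33.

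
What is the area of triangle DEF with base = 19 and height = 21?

Area = (1/2) * base * height
Area = (1/2) * 19 * 21
Area = 399/2

399/2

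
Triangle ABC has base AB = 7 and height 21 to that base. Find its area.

Area = (1/2)(7)(21) = 147/2

147/2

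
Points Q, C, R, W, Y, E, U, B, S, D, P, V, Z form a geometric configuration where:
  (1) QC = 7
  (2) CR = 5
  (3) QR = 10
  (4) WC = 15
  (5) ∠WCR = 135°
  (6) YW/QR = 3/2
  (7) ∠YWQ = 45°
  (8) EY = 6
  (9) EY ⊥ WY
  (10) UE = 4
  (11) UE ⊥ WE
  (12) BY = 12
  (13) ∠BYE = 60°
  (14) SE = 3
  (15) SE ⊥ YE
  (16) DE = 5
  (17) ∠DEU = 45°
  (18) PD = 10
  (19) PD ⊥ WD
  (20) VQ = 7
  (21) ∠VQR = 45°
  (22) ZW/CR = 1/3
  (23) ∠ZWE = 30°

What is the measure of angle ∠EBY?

Step 1: By the law of cosines on triangle BYE: BE² = 12² + 6² − 2·12·6·cos(60°) = 108, so BE = 6·√3.
Step 2: By the inverse law of cosines on triangle EBY: cos(∠EBY) = ((6·√3)² + 12² − 6²) / (2·6·√3·12) = 216/249.42 = 0.866, so ∠EBY = 30°.

Therefore, the measure of angle ∠EBY = 30°.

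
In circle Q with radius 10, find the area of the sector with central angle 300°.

Sector area = π(10²)(5/6) = 250*pi/3

250*pi/3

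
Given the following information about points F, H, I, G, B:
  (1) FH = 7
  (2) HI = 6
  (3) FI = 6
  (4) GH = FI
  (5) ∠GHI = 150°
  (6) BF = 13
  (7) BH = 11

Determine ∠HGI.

From the given relations: GH = FI = 6.
Step 1: By the law of cosines on triangle GHI: GI² = 6² + 6² − 2·6·6·cos(150°) = 134.35, so GI ≈ 11.59.
Step 2: By the inverse law of cosines on triangle HGI: cos(∠HGI) = (6² + 11.59² − 6²) / (2·6·11.59) = 134.35/139.09 = 0.9659, so ∠HGI = 15°.

Therefore, the measure of angle ∠HGI = 15°.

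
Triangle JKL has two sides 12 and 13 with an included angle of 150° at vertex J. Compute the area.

Area = (1/2) * JK * JL * sin(J)
Area = (1/2) * 12 * 13 * sin(150°)
Area = (1/2) * 12 * 13 * 1/2
Area = 39

39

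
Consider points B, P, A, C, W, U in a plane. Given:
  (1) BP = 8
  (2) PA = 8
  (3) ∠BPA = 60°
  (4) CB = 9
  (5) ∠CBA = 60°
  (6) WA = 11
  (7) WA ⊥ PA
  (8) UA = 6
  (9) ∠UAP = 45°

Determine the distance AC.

Step 1: By the law of cosines on triangle BPA: BA² = 8² + 8² − 2·8·8·cos(60°) = 64, so BA = 8.
Step 2: By the law of cosines on triangle ABC: AC² = 8² + 9² − 2·8·9·cos(60°) = 73, so AC = √73.

Therefore, the length of AC = √73.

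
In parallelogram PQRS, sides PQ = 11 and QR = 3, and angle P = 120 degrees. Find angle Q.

Consecutive angles are supplementary: angle Q = 180 - 120 = 60 degrees.

60 degrees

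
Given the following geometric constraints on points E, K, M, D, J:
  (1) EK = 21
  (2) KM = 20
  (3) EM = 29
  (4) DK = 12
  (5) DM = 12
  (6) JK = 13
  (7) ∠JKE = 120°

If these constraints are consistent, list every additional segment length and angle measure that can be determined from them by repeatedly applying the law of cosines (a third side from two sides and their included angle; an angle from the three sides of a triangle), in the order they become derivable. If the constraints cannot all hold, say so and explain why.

The constraints are consistent. Derivable facts, in order:
After 1 step:
- EJ ≈ 29.72
- ∠DKM = 33.56°
- ∠DMK = 33.56°
- ∠EKM = 90°
- ∠EMK = 46.4°
- ∠KDM = 112.89°
- ∠KEM = 43.6°
After 2 steps:
- ∠EJK = 37.74°
- ∠JEK = 22.26°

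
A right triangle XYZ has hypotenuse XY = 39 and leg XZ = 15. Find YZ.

By the Pythagorean theorem: YZ^2 = XY^2 - XZ^2
YZ^2 = 39^2 - 15^2 = 1521 - 225 = 1296
YZ = sqrt(1296) = 36

36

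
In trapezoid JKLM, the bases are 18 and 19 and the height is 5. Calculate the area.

Area = (18 + 19) * 5 / 2 = 185 / 2 = 185/2

185/2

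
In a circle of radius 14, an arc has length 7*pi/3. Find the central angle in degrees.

θ = 360 × 7*pi/3 / (2π × 14) = 30° (rearranging arc length formula).

30°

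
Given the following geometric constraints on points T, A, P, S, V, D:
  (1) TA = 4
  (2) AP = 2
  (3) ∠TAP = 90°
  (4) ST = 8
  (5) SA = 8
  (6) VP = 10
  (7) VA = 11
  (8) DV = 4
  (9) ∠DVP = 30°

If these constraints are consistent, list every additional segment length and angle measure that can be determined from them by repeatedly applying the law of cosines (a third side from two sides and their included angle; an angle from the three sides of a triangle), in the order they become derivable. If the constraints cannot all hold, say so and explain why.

The constraints are consistent. Derivable facts, in order:
After 1 step:
- PD ≈ 6.84
- TP = 2·√5
- ∠APV = 115.15°
- ∠AST = 28.96°
- ∠ATS = 75.52°
- ∠AVP = 9.47°
- ∠PAV = 55.38°
- ∠SAT = 75.52°
After 2 steps:
- ∠APT = 63.43°
- ∠ATP = 26.57°
- ∠DPV = 17.01°
- ∠PDV = 132.99°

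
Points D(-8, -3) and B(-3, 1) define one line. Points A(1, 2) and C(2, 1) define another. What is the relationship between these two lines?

Slope of line 1: m1 = (1 - -3)/(-3 - -8) = 4/5 = 4/5
Slope of line 2: m2 = (1 - 2)/(2 - 1) = -1/1 = -1
m1 != m2 and m1*m2 = -4/5 != -1. Neither.

Neither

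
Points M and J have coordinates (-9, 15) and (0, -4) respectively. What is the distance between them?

d = sqrt((0 - -9)^2 + (-4 - 15)^2)
d = sqrt(9^2 + -19^2)
d = sqrt(81 + 361)
d = sqrt(442)

sqrt(442)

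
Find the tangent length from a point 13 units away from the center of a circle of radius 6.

tangent = √(d² - r²) = √(13² - 6²) = √(169 - 36) = √133 = sqrt(133)

sqrt(133)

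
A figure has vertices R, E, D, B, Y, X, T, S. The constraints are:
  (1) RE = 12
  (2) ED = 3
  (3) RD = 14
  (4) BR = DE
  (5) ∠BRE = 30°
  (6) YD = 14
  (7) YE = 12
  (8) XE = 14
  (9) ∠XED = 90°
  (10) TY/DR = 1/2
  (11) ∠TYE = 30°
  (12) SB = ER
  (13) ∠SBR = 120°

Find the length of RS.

From the given relations: BR = DE = 3; SB = ER = 12.
Step 1: By the law of cosines on triangle RBS: RS² = 3² + 12² − 2·3·12·cos(120°) = 189, so RS = 3·√21.

Therefore, the length of RS = 3·√21.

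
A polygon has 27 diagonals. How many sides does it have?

Using d = n(n - 3)/2, we solve 27 = n(n - 3)/2.
So n(n - 3) = 54.
Testing n = 9: 9 * 6 = 54 = 54. Correct.
The polygon has 9 sides.

9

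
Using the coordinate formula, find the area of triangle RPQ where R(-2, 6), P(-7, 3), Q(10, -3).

Using the Shoelace formula for a triangle:
Area = (1/2)|x0(y1 - y2) + x1(y2 - y0) + x2(y0 - y1)|
Area = (1/2)|-2(3 - -3) + -7(-3 - 6) + 10(6 - 3)|
Area = (1/2)|-12 + 63 + 30|
Area = (1/2)|81|
Area = (1/2)(81)
Area = 81/2

81/2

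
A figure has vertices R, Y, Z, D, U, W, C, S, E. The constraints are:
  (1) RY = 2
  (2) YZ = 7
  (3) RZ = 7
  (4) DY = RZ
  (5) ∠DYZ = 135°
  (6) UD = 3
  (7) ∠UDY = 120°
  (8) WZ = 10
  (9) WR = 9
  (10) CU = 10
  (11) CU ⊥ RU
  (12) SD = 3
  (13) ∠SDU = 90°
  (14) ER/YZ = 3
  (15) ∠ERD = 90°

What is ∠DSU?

Step 1: By the law of cosines on triangle SDU: SU² = 3² + 3² − 2·3·3·cos(90°) = 18, so SU = 3·√2.
Step 2: By the inverse law of cosines on triangle DSU: cos(∠DSU) = (3² + (3·√2)² − 3²) / (2·3·3·√2) = 18/25.46 = 0.7071, so ∠DSU = 45°.

Therefore, the measure of angle ∠DSU = 45°.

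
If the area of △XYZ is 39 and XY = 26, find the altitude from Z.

Area = (1/2) * base * height
height = 2 * Area / base
height = 2 * 39 / 26
height = 78 / 26
height = 3

3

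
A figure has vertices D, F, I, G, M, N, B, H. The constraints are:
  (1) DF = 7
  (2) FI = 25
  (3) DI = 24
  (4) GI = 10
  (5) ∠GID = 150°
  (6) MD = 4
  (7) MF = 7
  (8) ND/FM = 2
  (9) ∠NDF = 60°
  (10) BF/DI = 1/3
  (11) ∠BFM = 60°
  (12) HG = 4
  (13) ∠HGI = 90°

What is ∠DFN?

From the given relations: ND = 2·FM = 2·7 = 14.
Step 1: By the law of cosines on triangle FDN: FN² = 7² + 14² − 2·7·14·cos(60°) = 147, so FN = 7·√3.
Step 2: By the inverse law of cosines on triangle DFN: cos(∠DFN) = (7² + (7·√3)² − 14²) / (2·7·7·√3) = 0/169.74 = 0, so ∠DFN = 90°.

Therefore, the measure of angle ∠DFN = 90°.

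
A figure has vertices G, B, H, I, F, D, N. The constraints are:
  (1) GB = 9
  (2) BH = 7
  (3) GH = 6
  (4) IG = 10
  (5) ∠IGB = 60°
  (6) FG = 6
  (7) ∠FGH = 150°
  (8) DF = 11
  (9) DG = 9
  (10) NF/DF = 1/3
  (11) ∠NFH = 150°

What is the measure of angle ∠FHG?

Step 1: By the law of cosines on triangle HGF: HF² = 6² + 6² − 2·6·6·cos(150°) = 134.35, so HF ≈ 11.59.
Step 2: By the inverse law of cosines on triangle FHG: cos(∠FHG) = (11.59² + 6² − 6²) / (2·11.59·6) = 134.35/139.09 = 0.9659, so ∠FHG = 15°.

Therefore, the measure of angle ∠FHG = 15°.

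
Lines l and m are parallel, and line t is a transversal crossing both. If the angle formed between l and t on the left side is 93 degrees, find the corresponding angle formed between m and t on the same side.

When a transversal crosses parallel lines, angles in the same position at each intersection are called corresponding angles.
These are always equal, so the answer is 93 degrees.

93 degrees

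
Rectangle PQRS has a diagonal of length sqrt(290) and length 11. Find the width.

b = sqrt(d^2 - a^2) = sqrt(290 - 121) = sqrt(169) = 13

13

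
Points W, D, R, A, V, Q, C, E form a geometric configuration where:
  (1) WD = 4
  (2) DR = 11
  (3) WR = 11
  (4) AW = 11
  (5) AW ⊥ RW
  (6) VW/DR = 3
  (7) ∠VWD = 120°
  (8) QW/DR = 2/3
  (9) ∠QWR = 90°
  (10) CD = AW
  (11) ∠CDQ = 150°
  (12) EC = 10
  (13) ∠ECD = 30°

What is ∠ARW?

Step 1: By the law of cosines on triangle RWA: RA² = 11² + 11² − 2·11·11·cos(90°) = 242, so RA = 11·√2.
Step 2: By the inverse law of cosines on triangle ARW: cos(∠ARW) = ((11·√2)² + 11² − 11²) / (2·11·√2·11) = 242/342.24 = 0.7071, so ∠ARW = 45°.

Therefore, the measure of angle ∠ARW = 45°.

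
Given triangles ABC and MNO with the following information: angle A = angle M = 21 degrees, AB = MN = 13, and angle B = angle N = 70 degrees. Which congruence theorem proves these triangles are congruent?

The given information matches ASA: Two pairs of corresponding angles and the included side are equal (Angle-Side-Angle).

ASA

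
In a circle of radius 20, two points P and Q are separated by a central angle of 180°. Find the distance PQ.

Drop a perpendicular from the center to the chord, bisecting both the chord and the central angle.
Each half-chord = r sin(θ/2) = 20 sin(90°).
The full chord = 2 × 20 × sin(90°) = 40.

40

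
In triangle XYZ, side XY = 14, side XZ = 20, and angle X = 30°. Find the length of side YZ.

By the law of cosines: YZ^2 = XY^2 + XZ^2 - 2*XY*XZ*cos(X)
YZ^2 = 14^2 + 20^2 - 2*14*20*cos(30°)
YZ^2 = 196 + 400 - 560*(sqrt(3)/2)
YZ^2 = 596 - 280*sqrt(3)
YZ = 2*sqrt(149 - 70*sqrt(3))

2*sqrt(149 - 70*sqrt(3))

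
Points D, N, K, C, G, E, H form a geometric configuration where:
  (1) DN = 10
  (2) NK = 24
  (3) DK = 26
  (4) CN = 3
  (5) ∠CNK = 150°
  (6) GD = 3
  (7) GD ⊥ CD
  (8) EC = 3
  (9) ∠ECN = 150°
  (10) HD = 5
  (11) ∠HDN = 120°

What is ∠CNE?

Step 1: By the law of cosines on triangle NCE: NE² = 3² + 3² − 2·3·3·cos(150°) = 33.59, so NE ≈ 5.8.
Step 2: By the inverse law of cosines on triangle CNE: cos(∠CNE) = (3² + 5.8² − 3²) / (2·3·5.8) = 33.59/34.77 = 0.9659, so ∠CNE = 15°.

Therefore, the measure of angle ∠CNE = 15°.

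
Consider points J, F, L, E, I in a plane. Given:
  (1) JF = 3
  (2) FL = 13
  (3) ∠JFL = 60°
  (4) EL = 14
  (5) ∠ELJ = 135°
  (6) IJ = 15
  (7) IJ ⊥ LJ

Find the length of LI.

Step 1: By the law of cosines on triangle LFJ: LJ² = 13² + 3² − 2·13·3·cos(60°) = 139, so LJ = √139.
Step 2: By the law of cosines on triangle LJI: LI² = √139² + 15² − 2·√139·15·cos(90°) = 364, so LI = 2·√91.

Therefore, the length of LI = 2·√91.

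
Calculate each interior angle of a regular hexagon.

Each interior angle of a regular n-gon is (n - 2) * 180 / n.
For n = 6: (6 - 2) * 180 / 6 = 720/6 = 120 degrees.

120 degrees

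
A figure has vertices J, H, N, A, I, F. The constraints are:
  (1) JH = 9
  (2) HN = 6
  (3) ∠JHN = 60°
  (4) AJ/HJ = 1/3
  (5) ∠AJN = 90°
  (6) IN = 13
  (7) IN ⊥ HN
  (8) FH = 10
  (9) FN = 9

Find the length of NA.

From the given relations: AJ = 1/3·HJ = 1/3·9 = 3.
Step 1: By the law of cosines on triangle JHN: JN² = 9² + 6² − 2·9·6·cos(60°) = 63, so JN = 3·√7.
Step 2: By the law of cosines on triangle NJA: NA² = (3·√7)² + 3² − 2·3·√7·3·cos(90°) = 72, so NA = 6·√2.

Therefore, the length of NA = 6·√2.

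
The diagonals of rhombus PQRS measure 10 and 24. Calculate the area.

Area of a rhombus = (d1 * d2) / 2
Area = (10 * 24) / 2
Area = 240 / 2
Area = 120

120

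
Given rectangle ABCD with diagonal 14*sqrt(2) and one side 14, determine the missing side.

b = sqrt(d^2 - a^2) = sqrt(392 - 196) = sqrt(196) = 14

14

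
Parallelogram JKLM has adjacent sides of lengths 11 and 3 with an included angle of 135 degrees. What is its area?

The area of a parallelogram equals the product of two adjacent sides times the sine of the included angle.
This is because the height equals 3 * sin(135°) = 3*sqrt(2)/2.
Area = 11 * 3*sqrt(2)/2 = 33*sqrt(2)/2

33*sqrt(2)/2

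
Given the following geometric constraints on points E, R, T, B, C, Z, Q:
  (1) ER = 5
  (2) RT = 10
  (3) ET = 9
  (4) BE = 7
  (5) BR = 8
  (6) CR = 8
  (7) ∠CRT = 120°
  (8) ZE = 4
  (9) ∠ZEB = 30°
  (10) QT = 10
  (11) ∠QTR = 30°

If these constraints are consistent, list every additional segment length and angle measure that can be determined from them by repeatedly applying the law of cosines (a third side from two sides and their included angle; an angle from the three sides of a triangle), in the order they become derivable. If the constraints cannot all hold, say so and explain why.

The constraints are consistent. Derivable facts, in order:
After 1 step:
- BZ ≈ 4.06
- RQ ≈ 5.18
- TC = 2·√61
- ∠BER = 81.79°
- ∠BRE = 60°
- ∠EBR = 38.21°
- ∠ERT = 63.9°
- ∠ETR = 29.93°
- ∠RET = 86.18°
After 2 steps:
- ∠BZE = 120.51°
- ∠CTR = 26.33°
- ∠EBZ = 29.49°
- ∠QRT = 75°
- ∠RCT = 33.67°
- ∠RQT = 75°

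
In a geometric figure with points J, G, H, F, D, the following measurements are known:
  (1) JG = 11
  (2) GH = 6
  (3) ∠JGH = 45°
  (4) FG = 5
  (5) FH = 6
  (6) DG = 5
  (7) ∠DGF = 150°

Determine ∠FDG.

Step 1: By the law of cosines on triangle DGF: DF² = 5² + 5² − 2·5·5·cos(150°) = 93.3, so DF ≈ 9.66.
Step 2: By the inverse law of cosines on triangle FDG: cos(∠FDG) = (9.66² + 5² − 5²) / (2·9.66·5) = 93.3/96.59 = 0.9659, so ∠FDG = 15°.

Therefore, the measure of angle ∠FDG = 15°.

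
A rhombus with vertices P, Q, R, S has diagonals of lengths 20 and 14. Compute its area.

The diagonals of a rhombus divide it into four right triangles.
Each triangle has legs 20/ 2 = 10 and 14/2 = 7, so each has area (1/2)*10*7 = 35.
Four such triangles give total area = (d1 * d2) / 2 = 140.

140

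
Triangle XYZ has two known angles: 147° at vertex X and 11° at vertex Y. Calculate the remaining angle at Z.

Let angle Z = x. Then 147 + 11 + x = 180.
x = 180 - 158 = 22 degrees.

22 degrees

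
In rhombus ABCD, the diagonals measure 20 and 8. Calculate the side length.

Half-diagonals are 10 and 4. side = sqrt(10^2 + 4^2) = sqrt(116) = 2*sqrt(29)

2*sqrt(29)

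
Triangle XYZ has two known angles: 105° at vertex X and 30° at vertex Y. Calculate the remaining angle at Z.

By the triangle angle sum property, the three interior angles of any triangle add up to 180°.
We know angle X = 105° and angle Y = 30°, so their sum is 135°.
Therefore angle Z = 180° - 135° = 45°.

45 degrees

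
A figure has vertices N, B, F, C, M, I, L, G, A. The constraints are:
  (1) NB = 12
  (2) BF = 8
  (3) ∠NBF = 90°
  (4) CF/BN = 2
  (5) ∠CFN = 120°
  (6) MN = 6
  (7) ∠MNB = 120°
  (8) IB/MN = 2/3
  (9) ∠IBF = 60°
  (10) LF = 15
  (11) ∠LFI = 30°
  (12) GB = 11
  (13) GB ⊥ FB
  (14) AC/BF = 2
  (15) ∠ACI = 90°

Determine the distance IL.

From the given relations: IB = 2/3·MN = 2/3·6 = 4.
Step 1: By the law of cosines on triangle FBI: FI² = 8² + 4² − 2·8·4·cos(60°) = 48, so FI = 4·√3.
Step 2: By the law of cosines on triangle IFL: IL² = (4·√3)² + 15² − 2·4·√3·15·cos(30°) = 93, so IL = √93.

Therefore, the length of IL = √93.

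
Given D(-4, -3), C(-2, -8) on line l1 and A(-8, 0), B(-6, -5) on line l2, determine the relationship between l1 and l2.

Slope of line 1: m1 = (-8 - -3)/(-2 - -4) = -5/2 = -5/2
Slope of line 2: m2 = (-5 - 0)/(-6 - -8) = -5/2 = -5/2
Since m1 = m2 = -5/2, the lines are parallel.

Parallel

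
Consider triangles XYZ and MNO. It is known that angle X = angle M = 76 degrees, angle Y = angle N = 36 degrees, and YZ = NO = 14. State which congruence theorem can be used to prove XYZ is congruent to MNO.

Consider the given information: angle X = angle M = 76 degrees, angle Y = angle N = 36 degrees, and YZ = NO = 14
This is not SSS or SAS: SSS requires all three pairs of sides, but we don't have that. SAS requires two sides and the included angle between them.
The correct criterion is AAS. Two pairs of corresponding angles and a non-included side are equal (Angle-Angle-Side).

AAS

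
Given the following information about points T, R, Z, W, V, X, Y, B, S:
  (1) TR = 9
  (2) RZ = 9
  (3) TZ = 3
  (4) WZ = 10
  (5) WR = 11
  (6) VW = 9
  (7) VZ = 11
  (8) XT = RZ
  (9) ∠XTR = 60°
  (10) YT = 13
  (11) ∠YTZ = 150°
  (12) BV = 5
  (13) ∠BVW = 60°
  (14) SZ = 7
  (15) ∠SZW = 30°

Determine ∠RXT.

From the given relations: XT = RZ = 9.
Step 1: By the law of cosines on triangle XTR: XR² = 9² + 9² − 2·9·9·cos(60°) = 81, so XR = 9.
Step 2: By the inverse law of cosines on triangle RXT: cos(∠RXT) = (9² + 9² − 9²) / (2·9·9) = 81/162 = 0.5, so ∠RXT = 60°.

Therefore, the measure of angle ∠RXT = 60°.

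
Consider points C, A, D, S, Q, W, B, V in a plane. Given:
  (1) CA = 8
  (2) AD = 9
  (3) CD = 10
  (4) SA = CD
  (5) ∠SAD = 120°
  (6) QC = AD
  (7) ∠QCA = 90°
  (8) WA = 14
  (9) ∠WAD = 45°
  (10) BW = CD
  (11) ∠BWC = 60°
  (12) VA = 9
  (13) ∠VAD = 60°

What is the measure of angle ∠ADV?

Step 1: By the law of cosines on triangle DAV: DV² = 9² + 9² − 2·9·9·cos(60°) = 81, so DV = 9.
Step 2: By the inverse law of cosines on triangle ADV: cos(∠ADV) = (9² + 9² − 9²) / (2·9·9) = 81/162 = 0.5, so ∠ADV = 60°.

Therefore, the measure of angle ∠ADV = 60°.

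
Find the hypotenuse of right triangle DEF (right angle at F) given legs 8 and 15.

By the Pythagorean theorem: DE^2 = DF^2 + EF^2
DE^2 = 8^2 + 15^2 = 64 + 225 = 289
DE = sqrt(289) = 17

17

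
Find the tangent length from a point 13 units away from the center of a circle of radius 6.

Let T be the point of tangency. Then OT ⊥ PT (radius ⊥ tangent).
In right triangle OTP: OP² = OT² + PT²
13² = 6² + PT²
PT² = 133, PT = sqrt(133)

sqrt(133)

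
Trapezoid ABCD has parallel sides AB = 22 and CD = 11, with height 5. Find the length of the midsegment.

The midsegment (median) of a trapezoid connects the midpoints of the non-parallel sides.
Its length is the average of the two bases: (22 + 11) / 2 = 33/2.

33/2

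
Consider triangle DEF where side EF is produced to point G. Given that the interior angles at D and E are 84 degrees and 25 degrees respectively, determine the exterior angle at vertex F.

The interior angle at F is 180 - 84 - 25 = 71 degrees.
The exterior angle and interior angle at F are supplementary:
Exterior angle = 180 - 71 = 109 degrees.

109 degrees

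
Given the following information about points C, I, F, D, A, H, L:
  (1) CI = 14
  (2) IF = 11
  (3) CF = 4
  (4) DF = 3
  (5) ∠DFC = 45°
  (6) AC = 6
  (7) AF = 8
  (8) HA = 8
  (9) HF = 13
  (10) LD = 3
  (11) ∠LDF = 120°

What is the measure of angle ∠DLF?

Step 1: By the law of cosines on triangle LDF: LF² = 3² + 3² − 2·3·3·cos(120°) = 27, so LF = 3·√3.
Step 2: By the inverse law of cosines on triangle DLF: cos(∠DLF) = (3² + (3·√3)² − 3²) / (2·3·3·√3) = 27/31.18 = 0.866, so ∠DLF = 30°.

Therefore, the measure of angle ∠DLF = 30°.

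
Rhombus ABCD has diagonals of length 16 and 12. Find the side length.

The diagonals of a rhombus bisect each other at right angles.
Half-diagonals: 16/2 = 8 and 12/2 = 6
side = sqrt(8^2 + 6^2)
side = sqrt(64 + 36)
side = sqrt(100) = 10

10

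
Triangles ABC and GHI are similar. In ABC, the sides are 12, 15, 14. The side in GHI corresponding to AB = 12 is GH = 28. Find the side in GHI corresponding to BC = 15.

k = 28/12 = 7/3. HI = 7/3 * 15 = 35.

35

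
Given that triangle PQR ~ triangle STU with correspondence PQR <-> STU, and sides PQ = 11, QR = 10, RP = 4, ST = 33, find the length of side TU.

Since the triangles are similar, the ratio of corresponding sides is constant.
Scale factor k = ST / PQ = 33 / 11 = 3
TU = k * QR = 3 * 10 = 30

30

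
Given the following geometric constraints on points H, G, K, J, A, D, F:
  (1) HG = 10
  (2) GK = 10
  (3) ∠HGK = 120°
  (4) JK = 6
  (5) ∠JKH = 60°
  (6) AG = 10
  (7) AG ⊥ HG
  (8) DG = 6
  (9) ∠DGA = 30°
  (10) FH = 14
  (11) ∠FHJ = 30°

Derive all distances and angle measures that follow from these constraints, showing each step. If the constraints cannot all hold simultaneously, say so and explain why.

The constraints are consistent.

Step 1: From HG = 10, GK = 10, and ∠HGK = 120°, by the law of cosines:
  HK² = HG² + GK² - 2·HG·GK·cos(120°) = 100 + 100 + 100 = 300
  HK = 10·√3

Step 2: From HG = 10, GA = 10, and ∠HGA = 90°, by the law of cosines:
  HA² = HG² + GA² - 2·HG·GA·cos(90°) = 100 + 100 - 0 = 200
  HA = 10·√2

Step 3: From AG = 10, GD = 6, and ∠AGD = 30°, by the law of cosines:
  AD² = AG² + GD² - 2·AG·GD·cos(30°) = 100 + 36 - 103.9 = 32.08
  AD ≈ 5.66

Step 4: From HK = 10·√3, KJ = 6, and ∠HKJ = 60°, by the law of cosines:
  HJ² = HK² + KJ² - 2·HK·KJ·cos(60°) = 300 + 36 - 103.9 = 232.1
  HJ ≈ 15.23

Step 5: From HA = 10·√2, HG = 10, AG = 10, by the inverse law of cosines:
  cos(∠AHG) = (HA² + HG² - AG²) / (2·HA·HG)
  ∠AHG = 45°

Step 6: From HG = 10, HK = 10·√3, GK = 10, by the inverse law of cosines:
  cos(∠GHK) = (HG² + HK² - GK²) / (2·HG·HK)
  ∠GHK = 30°

Step 7: From KG = 10, KH = 10·√3, GH = 10, by the inverse law of cosines:
  cos(∠GKH) = (KG² + KH² - GH²) / (2·KG·KH)
  ∠GKH = 30°

Step 8: From AD = 5.66, AG = 10, DG = 6, by the inverse law of cosines:
  cos(∠DAG) = (AD² + AG² - DG²) / (2·AD·AG)
  ∠DAG = 31.98°

Step 9: From AG = 10, AH = 10·√2, GH = 10, by the inverse law of cosines:
  cos(∠GAH) = (AG² + AH² - GH²) / (2·AG·AH)
  ∠GAH = 45°

Step 10: From DA = 5.66, DG = 6, AG = 10, by the inverse law of cosines:
  cos(∠ADG) = (DA² + DG² - AG²) / (2·DA·DG)
  ∠ADG = 118.02°

Step 11: From JH = 15.23, HF = 14, and ∠JHF = 30°, by the law of cosines:
  JF² = JH² + HF² - 2·JH·HF·cos(30°) = 232.1 + 196 - 369.4 = 58.67
  JF ≈ 7.66

Step 12: From HJ = 15.23, HK = 10·√3, JK = 6, by the inverse law of cosines:
  cos(∠JHK) = (HJ² + HK² - JK²) / (2·HJ·HK)
  ∠JHK = 19.94°

Step 13: From JH = 15.23, JK = 6, HK = 10·√3, by the inverse law of cosines:
  cos(∠HJK) = (JH² + JK² - HK²) / (2·JH·JK)
  ∠HJK = 100.06°

Step 14: From JF = 7.66, JH = 15.23, FH = 14, by the inverse law of cosines:
  cos(∠FJH) = (JF² + JH² - FH²) / (2·JF·JH)
  ∠FJH = 66.05°

Step 15: From FH = 14, FJ = 7.66, HJ = 15.23, by the inverse law of cosines:
  cos(∠HFJ) = (FH² + FJ² - HJ²) / (2·FH·FJ)
  ∠HFJ = 83.95°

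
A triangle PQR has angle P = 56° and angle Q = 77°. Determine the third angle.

The interior angles sum to 180°: angle R = 180 - 56 - 77 = 47°.
The triangle is acute (angles 56°, 77°, 47°).

47 degrees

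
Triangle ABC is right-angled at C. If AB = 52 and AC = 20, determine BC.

By the Pythagorean theorem: BC^2 = AB^2 - AC^2
BC^2 = 52^2 - 20^2 = 2704 - 400 = 2304
BC = sqrt(2304) = 48

48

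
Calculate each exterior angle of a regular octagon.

Each exterior angle of a regular n-gon is 360 / n.
For n = 8: 360 / 8 = 45 degrees.

45 degrees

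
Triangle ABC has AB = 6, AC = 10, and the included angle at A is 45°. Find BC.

By the law of cosines: BC^2 = AB^2 + AC^2 - 2*AB*AC*cos(A)
BC^2 = 6^2 + 10^2 - 2*6*10*cos(45°)
BC^2 = 36 + 100 - 120*(sqrt(2)/2)
BC^2 = 136 - 60*sqrt(2)
BC = 2*sqrt(34 - 15*sqrt(2))

2*sqrt(34 - 15*sqrt(2))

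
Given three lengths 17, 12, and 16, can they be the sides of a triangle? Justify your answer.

For three segments to close into a triangle, no single side can be as long as the other two combined.
The longest side is 17, and 12 + 16 = 28 > 17.
A triangle can be formed.

Yes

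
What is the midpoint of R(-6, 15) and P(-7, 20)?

The midpoint is the average of the coordinates:
x: (-6 + -7)/2 = -13/2
y: (15 + 20)/2 = 35/2
Midpoint = (-13/2, 35/2)

(-13/2, 35/2)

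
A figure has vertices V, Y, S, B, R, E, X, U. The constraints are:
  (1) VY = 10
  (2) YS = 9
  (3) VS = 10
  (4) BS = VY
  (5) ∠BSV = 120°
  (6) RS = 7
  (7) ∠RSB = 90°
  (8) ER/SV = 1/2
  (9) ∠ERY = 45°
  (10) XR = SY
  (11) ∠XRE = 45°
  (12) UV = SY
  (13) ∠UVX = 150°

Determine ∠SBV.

From the given relations: BS = VY = 10.
Step 1: By the law of cosines on triangle BSV: BV² = 10² + 10² − 2·10·10·cos(120°) = 300, so BV = 10·√3.
Step 2: By the inverse law of cosines on triangle SBV: cos(∠SBV) = (10² + (10·√3)² − 10²) / (2·10·10·√3) = 300/346.41 = 0.866, so ∠SBV = 30°.

Therefore, the measure of angle ∠SBV = 30°.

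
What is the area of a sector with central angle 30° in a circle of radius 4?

Sector area = πr² × θ/360
= π × 4² × 1/12
= π × 16 × 1/12
= 4*pi/3

4*pi/3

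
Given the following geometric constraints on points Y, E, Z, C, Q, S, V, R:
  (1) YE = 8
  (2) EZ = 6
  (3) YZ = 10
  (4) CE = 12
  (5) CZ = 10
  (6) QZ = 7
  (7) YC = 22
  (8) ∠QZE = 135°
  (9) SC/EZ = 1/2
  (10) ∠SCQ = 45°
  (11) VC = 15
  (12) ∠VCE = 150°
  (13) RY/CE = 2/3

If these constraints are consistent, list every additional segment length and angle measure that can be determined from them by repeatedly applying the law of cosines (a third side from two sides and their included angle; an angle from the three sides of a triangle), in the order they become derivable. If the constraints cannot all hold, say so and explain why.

These constraints are not satisfiable: by the triangle inequality in triangle ZYC, (3) YZ = 10 and (5) CZ = 10 force YC ≤ 10 + 10 = 20, but (7) says YC = 22. No planar figure meets all of them, so nothing further can be derived.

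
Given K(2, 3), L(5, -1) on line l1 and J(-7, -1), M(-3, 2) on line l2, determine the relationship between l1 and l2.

Slope of line 1: m1 = (-1 - 3)/(5 - 2) = -4/3 = -4/3
Slope of line 2: m2 = (2 - -1)/(-3 - -7) = 3/4 = 3/4
m1 * m2 = (-4/3) * (3/4) = -1 = -1, so the lines are perpendicular.

Perpendicular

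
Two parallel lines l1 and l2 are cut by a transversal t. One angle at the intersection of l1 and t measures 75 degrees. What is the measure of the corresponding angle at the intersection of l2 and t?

Corresponding angles are equal: 75 degrees.

75 degrees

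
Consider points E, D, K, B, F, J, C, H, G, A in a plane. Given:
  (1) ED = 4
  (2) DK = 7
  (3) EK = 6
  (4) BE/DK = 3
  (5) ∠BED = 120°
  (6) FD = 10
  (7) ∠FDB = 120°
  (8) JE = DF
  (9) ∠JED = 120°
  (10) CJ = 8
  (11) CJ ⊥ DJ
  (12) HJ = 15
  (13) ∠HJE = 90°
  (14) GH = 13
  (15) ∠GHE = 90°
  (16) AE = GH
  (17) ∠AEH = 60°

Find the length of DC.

From the given relations: JE = DF = 10.
Step 1: By the law of cosines on triangle JED: JD² = 10² + 4² − 2·10·4·cos(120°) = 156, so JD = 2·√39.
Step 2: By the law of cosines on triangle DJC: DC² = (2·√39)² + 8² − 2·2·√39·8·cos(90°) = 220, so DC = 2·√55.

Therefore, the length of DC = 2·√55.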